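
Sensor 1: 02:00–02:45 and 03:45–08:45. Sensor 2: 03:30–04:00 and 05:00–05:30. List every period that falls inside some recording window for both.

03:45-04:00, 05:00-05:30

02:00-02:45 meets no B interval.
03:45-08:45 ∩ B → 03:45-04:00, 05:00-05:30.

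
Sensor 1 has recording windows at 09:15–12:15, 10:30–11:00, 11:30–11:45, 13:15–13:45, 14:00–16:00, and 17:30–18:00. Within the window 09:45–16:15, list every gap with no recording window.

Covered (merged): 09:15–12:15, 13:15–13:45, 14:00–16:00, 17:30–18:00.
Complement within 09:45–16:15: 12:15–13:15, 13:45–14:00, 16:00–16:15.

12:15–13:15, 13:45–14:00, 16:00–16:15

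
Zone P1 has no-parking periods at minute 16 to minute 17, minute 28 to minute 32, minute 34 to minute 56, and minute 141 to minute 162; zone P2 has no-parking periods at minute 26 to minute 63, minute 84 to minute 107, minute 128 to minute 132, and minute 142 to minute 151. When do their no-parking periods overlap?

minute 28 to minute 32, minute 34 to minute 56, minute 142 to minute 151

minute 16 to minute 17 meets no B interval.
minute 28 to minute 32 ∩ B → minute 28 to minute 32.
minute 34 to minute 56 ∩ B → minute 34 to minute 56.
minute 141 to minute 162 ∩ B → minute 142 to minute 151.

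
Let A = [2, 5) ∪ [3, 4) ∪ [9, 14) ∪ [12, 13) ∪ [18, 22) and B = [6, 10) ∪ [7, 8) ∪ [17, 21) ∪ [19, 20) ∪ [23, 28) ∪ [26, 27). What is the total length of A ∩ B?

First set merges to [2, 5), [9, 14), [18, 22).
Second set merges to [6, 10), [17, 21), [23, 28).
A ∩ B = [9, 10), [18, 21).
Total: 1 + 3 = 4.

4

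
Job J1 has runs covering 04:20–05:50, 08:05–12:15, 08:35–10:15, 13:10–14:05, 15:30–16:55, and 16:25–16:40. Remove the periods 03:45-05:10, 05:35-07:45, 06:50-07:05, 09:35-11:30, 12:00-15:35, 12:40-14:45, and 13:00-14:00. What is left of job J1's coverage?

05:10–05:35, 08:05–09:35, 11:30–12:00, 15:35–16:55

Merge the first list: 04:20–05:50, 08:05–12:15, 13:10–14:05, 15:30–16:55.
Merge the second list: 03:45–05:10, 05:35–07:45, 09:35–11:30, 12:00–15:35.
04:20–05:50 minus B → 05:10–05:35.
08:05–12:15 minus B → 08:05–09:35, 11:30–12:00.
13:10–14:05: fully covered by B → removed.
15:30–16:55 minus B → 15:35–16:55.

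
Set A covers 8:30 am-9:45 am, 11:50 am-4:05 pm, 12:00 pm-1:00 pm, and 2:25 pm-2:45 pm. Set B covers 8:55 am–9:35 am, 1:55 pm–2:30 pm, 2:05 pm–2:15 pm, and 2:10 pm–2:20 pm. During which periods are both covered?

Merge the first list: 8:30 am–9:45 am, 11:50 am–4:05 pm.
Merge the second list: 8:55 am–9:35 am, 1:55 pm–2:30 pm.
8:30 am–9:45 am ∩ B → 8:55 am–9:35 am.
11:50 am–4:05 pm ∩ B → 1:55 pm–2:30 pm.

8:55 am–9:35 am, 1:55 pm–2:30 pm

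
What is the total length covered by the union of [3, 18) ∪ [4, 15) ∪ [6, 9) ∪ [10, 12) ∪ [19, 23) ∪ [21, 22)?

Merged: [3, 18), [19, 23).
Lengths: 15 + 4 = 19.

19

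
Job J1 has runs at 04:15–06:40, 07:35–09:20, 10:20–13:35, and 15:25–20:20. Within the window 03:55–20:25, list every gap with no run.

03:55–04:15, 06:40–07:35, 09:20–10:20, 13:35–15:25, 20:20–20:25

After merging, the occupied span is 04:15–06:40, 07:35–09:20, 10:20–13:35, 15:25–20:20.
Complement within 03:55–20:25: 03:55–04:15, 06:40–07:35, 09:20–10:20, 13:35–15:25, 20:20–20:25.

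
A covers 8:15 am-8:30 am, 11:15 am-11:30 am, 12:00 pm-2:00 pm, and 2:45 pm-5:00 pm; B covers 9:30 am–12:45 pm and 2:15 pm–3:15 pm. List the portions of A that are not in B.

8:15 am-8:30 am: nothing removed.
11:15 am-11:30 am: entirely removed.
12:00 pm-2:00 pm \ B = 12:45 pm-2:00 pm.
2:45 pm-5:00 pm \ B = 3:15 pm-5:00 pm.

8:15 am-8:30 am, 12:45 pm-2:00 pm, 3:15 pm-5:00 pm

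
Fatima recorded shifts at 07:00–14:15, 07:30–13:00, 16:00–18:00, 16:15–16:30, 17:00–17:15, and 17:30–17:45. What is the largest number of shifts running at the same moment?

2

Walk the sorted start/end points keeping a running depth.
The depth first hits 2 at 07:30.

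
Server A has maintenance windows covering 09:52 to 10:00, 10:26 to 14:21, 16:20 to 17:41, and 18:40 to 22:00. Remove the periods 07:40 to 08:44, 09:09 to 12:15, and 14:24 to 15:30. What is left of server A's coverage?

09:52–10:00: entirely removed.
10:26–14:21 \ B = 12:15–14:21.
16:20–17:41: nothing removed.
18:40–22:00: nothing removed.

12:15–14:21, 16:20–17:41, 18:40–22:00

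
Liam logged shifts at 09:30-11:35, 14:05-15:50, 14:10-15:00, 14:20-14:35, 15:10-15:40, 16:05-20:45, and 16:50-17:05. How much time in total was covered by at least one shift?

Merged: 09:30-11:35, 14:05-15:50, 16:05-20:45.
Lengths: 2 h 5 min + 1 h 45 min + 4 h 40 min = 8 h 30 min.

8 h 30 min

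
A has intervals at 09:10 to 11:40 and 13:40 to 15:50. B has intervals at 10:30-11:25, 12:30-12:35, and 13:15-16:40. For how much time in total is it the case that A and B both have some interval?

A ∩ B = 10:30–11:25, 13:40–15:50.
Total: 55 min + 2 h 10 min = 3 h 5 min.

3 h 5 min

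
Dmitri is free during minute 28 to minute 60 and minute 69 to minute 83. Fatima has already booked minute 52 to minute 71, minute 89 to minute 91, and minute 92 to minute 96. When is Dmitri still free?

minute 28 to minute 60 with B removed leaves minute 28 to minute 52.
minute 69 to minute 83 with B removed leaves minute 71 to minute 83.

minute 28 to minute 52, minute 71 to minute 83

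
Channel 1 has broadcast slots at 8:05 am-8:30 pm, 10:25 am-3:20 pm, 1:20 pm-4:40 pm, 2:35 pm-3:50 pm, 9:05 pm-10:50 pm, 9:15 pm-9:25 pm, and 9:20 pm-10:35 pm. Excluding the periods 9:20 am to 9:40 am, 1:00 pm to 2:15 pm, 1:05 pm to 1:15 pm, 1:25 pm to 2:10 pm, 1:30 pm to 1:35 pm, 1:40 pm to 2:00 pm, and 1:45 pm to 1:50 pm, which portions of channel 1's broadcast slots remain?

8:05 am-9:20 am, 9:40 am-1:00 pm, 2:15 pm-8:30 pm, 9:05 pm-10:50 pm

First set merges to 8:05 am-8:30 pm, 9:05 pm-10:50 pm.
Second set merges to 9:20 am-9:40 am, 1:00 pm-2:15 pm.
8:05 am-8:30 pm \ B = 8:05 am-9:20 am, 9:40 am-1:00 pm, 2:15 pm-8:30 pm.
9:05 pm-10:50 pm: nothing removed.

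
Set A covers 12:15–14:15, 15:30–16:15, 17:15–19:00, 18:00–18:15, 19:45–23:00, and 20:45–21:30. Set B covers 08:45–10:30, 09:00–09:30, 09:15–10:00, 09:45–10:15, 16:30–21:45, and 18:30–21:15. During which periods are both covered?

17:15-19:00, 19:45-21:45

Merge the first list: 12:15-14:15, 15:30-16:15, 17:15-19:00, 19:45-23:00.
Merge the second list: 08:45-10:30, 16:30-21:45.
12:15-14:15: no overlap with the second set.
15:30-16:15: no overlap with the second set.
17:15-19:00 meets the second set on 17:15-19:00.
19:45-23:00 meets the second set on 19:45-21:45.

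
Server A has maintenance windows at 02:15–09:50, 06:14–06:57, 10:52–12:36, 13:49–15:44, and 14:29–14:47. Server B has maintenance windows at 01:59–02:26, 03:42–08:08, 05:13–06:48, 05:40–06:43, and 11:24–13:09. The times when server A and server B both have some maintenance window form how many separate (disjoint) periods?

3

A, merged: 02:15-09:50, 10:52-12:36, 13:49-15:44.
B, merged: 01:59-02:26, 03:42-08:08, 11:24-13:09.
A ∩ B = 02:15-02:26, 03:42-08:08, 11:24-12:36.
That is 3 disjoint pieces.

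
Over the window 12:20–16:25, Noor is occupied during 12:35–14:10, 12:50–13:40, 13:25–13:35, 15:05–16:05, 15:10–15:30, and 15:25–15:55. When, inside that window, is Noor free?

After merging, the occupied span is 12:35–14:10, 15:05–16:05.
Gaps within 12:20–16:25: 12:20–12:35, 14:10–15:05, 16:05–16:25.

12:20–12:35, 14:10–15:05, 16:05–16:25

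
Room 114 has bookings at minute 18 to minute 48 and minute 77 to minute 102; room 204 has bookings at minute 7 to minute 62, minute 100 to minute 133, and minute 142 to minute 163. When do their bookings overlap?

minute 18 to minute 48 meets the second set on minute 18 to minute 48.
minute 77 to minute 102 meets the second set on minute 100 to minute 102.

minute 18 to minute 48, minute 100 to minute 102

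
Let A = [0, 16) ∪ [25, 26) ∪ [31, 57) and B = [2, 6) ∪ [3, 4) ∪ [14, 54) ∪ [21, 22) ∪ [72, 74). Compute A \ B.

B, merged: [2, 6), [14, 54), [72, 74).
[0, 16) \ B = [0, 2), [6, 14).
[25, 26): entirely removed.
[31, 57) \ B = [54, 57).

[0, 2) ∪ [6, 14) ∪ [54, 57)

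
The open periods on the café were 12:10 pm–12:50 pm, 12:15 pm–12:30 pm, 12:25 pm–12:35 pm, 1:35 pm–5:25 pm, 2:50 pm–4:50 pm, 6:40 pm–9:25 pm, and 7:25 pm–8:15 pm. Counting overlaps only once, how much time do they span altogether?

Merged: 12:10 pm–12:50 pm, 1:35 pm–5:25 pm, 6:40 pm–9:25 pm.
Lengths: 40 min + 3 h 50 min + 2 h 45 min = 7 h 15 min.

7 h 15 min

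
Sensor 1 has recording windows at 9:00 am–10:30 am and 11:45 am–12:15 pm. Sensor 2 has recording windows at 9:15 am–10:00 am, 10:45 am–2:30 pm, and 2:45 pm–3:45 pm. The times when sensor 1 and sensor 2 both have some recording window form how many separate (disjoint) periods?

2

A ∩ B = 9:15 am–10:00 am, 11:45 am–12:15 pm.
That is 2 disjoint pieces.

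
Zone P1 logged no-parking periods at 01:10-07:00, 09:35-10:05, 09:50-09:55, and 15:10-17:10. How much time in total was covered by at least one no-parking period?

8 h 20 min

Merged: 01:10–07:00, 09:35–10:05, 15:10–17:10.
Lengths: 5 h 50 min + 30 min + 2 h = 8 h 20 min.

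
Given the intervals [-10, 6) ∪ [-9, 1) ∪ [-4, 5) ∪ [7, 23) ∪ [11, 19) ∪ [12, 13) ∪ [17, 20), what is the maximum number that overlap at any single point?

3

Walk the sorted start/end points keeping a running depth.
The depth first hits 3 at -4.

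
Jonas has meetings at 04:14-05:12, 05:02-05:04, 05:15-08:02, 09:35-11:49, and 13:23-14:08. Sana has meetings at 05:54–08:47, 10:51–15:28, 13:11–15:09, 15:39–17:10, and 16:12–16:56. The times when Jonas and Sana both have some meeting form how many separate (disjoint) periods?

3

A, merged: 04:14–05:12, 05:15–08:02, 09:35–11:49, 13:23–14:08.
B, merged: 05:54–08:47, 10:51–15:28, 15:39–17:10.
A ∩ B = 05:54–08:02, 10:51–11:49, 13:23–14:08.
That is 3 disjoint pieces.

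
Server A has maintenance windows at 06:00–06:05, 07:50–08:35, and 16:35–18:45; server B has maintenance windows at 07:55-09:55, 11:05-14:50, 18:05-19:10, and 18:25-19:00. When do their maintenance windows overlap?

Second set merges to 07:55–09:55, 11:05–14:50, 18:05–19:10.
06:00–06:05 falls entirely outside B.
07:50–08:35 overlaps B on 07:55–08:35.
16:35–18:45 overlaps B on 18:05–18:45.

07:55–08:35, 18:05–18:45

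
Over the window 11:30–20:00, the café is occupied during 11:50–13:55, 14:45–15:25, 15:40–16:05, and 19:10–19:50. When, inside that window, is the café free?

Covered (merged): 11:50–13:55, 14:45–15:25, 15:40–16:05, 19:10–19:50.
Gaps within 11:30–20:00: 11:30–11:50, 13:55–14:45, 15:25–15:40, 16:05–19:10, 19:50–20:00.

11:30–11:50, 13:55–14:45, 15:25–15:40, 16:05–19:10, 19:50–20:00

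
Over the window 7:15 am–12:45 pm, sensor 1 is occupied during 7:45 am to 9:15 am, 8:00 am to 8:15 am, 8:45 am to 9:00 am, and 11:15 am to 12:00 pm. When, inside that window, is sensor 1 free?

After merging, the occupied span is 7:45 am–9:15 am, 11:15 am–12:00 pm.
Uncovered inside 7:15 am–12:45 pm: 7:15 am–7:45 am, 9:15 am–11:15 am, 12:00 pm–12:45 pm.

7:15 am–7:45 am, 9:15 am–11:15 am, 12:00 pm–12:45 pm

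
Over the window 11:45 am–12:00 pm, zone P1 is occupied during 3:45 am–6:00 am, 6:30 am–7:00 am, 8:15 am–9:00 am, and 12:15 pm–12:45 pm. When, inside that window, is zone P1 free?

Covered (merged): 3:45 am–6:00 am, 6:30 am–7:00 am, 8:15 am–9:00 am, 12:15 pm–12:45 pm.
Gaps within 11:45 am–12:00 pm: 11:45 am–12:00 pm.

11:45 am–12:00 pm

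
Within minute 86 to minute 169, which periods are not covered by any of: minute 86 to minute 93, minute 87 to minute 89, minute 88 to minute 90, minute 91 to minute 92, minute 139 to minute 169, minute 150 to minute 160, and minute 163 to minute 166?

minute 93 to minute 139

After merging, the occupied span is minute 86 to minute 93, minute 139 to minute 169.
Complement within minute 86 to minute 169: minute 93 to minute 139.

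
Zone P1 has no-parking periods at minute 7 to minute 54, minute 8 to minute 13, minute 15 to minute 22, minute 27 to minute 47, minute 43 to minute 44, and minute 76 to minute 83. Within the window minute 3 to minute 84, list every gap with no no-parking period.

minute 3 to minute 7, minute 54 to minute 76, minute 83 to minute 84

The merged coverage is minute 7 to minute 54, minute 76 to minute 83.
Complement within minute 3 to minute 84: minute 3 to minute 7, minute 54 to minute 76, minute 83 to minute 84.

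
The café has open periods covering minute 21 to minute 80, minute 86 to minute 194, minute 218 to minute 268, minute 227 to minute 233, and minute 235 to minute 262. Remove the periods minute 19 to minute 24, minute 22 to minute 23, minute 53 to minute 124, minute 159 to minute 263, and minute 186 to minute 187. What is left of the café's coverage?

Merge the first list: minute 21 to minute 80, minute 86 to minute 194, minute 218 to minute 268.
Merge the second list: minute 19 to minute 24, minute 53 to minute 124, minute 159 to minute 263.
minute 21 to minute 80 with B removed leaves minute 24 to minute 53.
minute 86 to minute 194 with B removed leaves minute 124 to minute 159.
minute 218 to minute 268 with B removed leaves minute 263 to minute 268.

minute 24 to minute 53, minute 124 to minute 159, minute 263 to minute 268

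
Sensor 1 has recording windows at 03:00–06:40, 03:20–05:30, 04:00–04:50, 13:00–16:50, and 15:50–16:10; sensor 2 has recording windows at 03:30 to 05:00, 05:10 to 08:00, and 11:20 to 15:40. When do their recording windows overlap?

Merge the first list: 03:00–06:40, 13:00–16:50.
03:00–06:40 meets the second set on 03:30–05:00, 05:10–06:40.
13:00–16:50 meets the second set on 13:00–15:40.

03:30–05:00, 05:10–06:40, 13:00–15:40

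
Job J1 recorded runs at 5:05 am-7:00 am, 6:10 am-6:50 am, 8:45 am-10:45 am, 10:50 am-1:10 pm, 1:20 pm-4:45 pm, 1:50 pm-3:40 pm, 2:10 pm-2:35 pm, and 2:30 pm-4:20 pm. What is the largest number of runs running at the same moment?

4

At 2:30 pm, 4 of the intervals are simultaneously active.
No point has more.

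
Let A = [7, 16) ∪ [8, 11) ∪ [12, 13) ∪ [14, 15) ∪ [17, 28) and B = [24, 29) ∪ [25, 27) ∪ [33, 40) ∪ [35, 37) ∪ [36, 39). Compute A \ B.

A, merged: [7, 16), [17, 28).
B, merged: [24, 29), [33, 40).
[7, 16) is untouched.
[17, 28) with B removed leaves [17, 24).

[7, 16) ∪ [17, 24)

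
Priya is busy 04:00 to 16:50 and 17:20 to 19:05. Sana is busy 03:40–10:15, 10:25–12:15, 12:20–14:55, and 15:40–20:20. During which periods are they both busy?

04:00–10:15, 10:25–12:15, 12:20–14:55, 15:40–16:50, 17:20–19:05

04:00–16:50 ∩ B → 04:00–10:15, 10:25–12:15, 12:20–14:55, 15:40–16:50.
17:20–19:05 ∩ B → 17:20–19:05.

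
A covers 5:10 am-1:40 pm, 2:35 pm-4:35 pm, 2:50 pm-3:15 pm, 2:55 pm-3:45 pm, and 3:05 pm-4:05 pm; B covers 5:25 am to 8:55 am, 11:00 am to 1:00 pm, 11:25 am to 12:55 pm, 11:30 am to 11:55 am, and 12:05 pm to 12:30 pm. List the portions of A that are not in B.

First set merges to 5:10 am–1:40 pm, 2:35 pm–4:35 pm.
Second set merges to 5:25 am–8:55 am, 11:00 am–1:00 pm.
5:10 am–1:40 pm \ B = 5:10 am–5:25 am, 8:55 am–11:00 am, 1:00 pm–1:40 pm.
2:35 pm–4:35 pm: nothing removed.

5:10 am–5:25 am, 8:55 am–11:00 am, 1:00 pm–1:40 pm, 2:35 pm–4:35 pm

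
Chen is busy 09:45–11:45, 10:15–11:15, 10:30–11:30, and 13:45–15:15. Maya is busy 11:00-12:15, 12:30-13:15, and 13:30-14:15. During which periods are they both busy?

11:00–11:45, 13:45–14:15

First set merges to 09:45–11:45, 13:45–15:15.
09:45–11:45 ∩ B → 11:00–11:45.
13:45–15:15 ∩ B → 13:45–14:15.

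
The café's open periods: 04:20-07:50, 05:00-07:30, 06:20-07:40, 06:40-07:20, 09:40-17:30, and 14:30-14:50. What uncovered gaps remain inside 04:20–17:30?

After merging, the occupied span is 04:20-07:50, 09:40-17:30.
Uncovered inside 04:20-17:30: 07:50-09:40.

07:50-09:40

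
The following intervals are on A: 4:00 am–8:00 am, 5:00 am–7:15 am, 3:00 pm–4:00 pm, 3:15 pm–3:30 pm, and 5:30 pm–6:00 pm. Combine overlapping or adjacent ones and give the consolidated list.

5:00 am–7:15 am overlaps/touches 4:00 am–8:00 am → extend to 4:00 am–8:00 am.
3:00 pm–4:00 pm is disjoint → start new block.
3:15 pm–3:30 pm overlaps/touches 3:00 pm–4:00 pm → extend to 3:00 pm–4:00 pm.
5:30 pm–6:00 pm is disjoint → start new block.

4:00 am–8:00 am, 3:00 pm–4:00 pm, 5:30 pm–6:00 pm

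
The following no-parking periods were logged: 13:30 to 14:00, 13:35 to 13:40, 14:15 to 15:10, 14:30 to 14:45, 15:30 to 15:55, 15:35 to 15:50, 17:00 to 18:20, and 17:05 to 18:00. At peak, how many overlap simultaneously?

At 13:35, 2 of the intervals are simultaneously active.
No point has more.

2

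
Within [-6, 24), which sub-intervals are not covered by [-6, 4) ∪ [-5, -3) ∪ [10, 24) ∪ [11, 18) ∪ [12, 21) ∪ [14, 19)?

[4, 10)

The merged coverage is [-6, 4), [10, 24).
Gaps within [-6, 24): [4, 10).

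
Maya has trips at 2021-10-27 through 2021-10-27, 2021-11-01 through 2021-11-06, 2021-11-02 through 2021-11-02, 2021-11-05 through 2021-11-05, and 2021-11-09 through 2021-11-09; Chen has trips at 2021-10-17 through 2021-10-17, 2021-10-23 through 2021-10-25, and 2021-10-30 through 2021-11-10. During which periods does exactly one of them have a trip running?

2021-10-17 through 2021-10-17, 2021-10-23 through 2021-10-25, 2021-10-27 through 2021-10-27, 2021-10-30 through 2021-10-31, 2021-11-07 through 2021-11-08, 2021-11-10 through 2021-11-10

A, merged: 2021-10-27 through 2021-10-27, 2021-11-01 through 2021-11-06, 2021-11-09 through 2021-11-09.
A but not B: 2021-10-27 through 2021-10-27.
B but not A: 2021-10-17 through 2021-10-17, 2021-10-23 through 2021-10-25, 2021-10-30 through 2021-10-31, 2021-11-07 through 2021-11-08, 2021-11-10 through 2021-11-10.
Combining gives A △ B.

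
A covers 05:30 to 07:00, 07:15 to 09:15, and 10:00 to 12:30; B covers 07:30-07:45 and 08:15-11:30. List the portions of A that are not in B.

05:30-07:00, 07:15-07:30, 07:45-08:15, 11:30-12:30

05:30-07:00 is untouched.
07:15-09:15 with B removed leaves 07:15-07:30, 07:45-08:15.
10:00-12:30 with B removed leaves 11:30-12:30.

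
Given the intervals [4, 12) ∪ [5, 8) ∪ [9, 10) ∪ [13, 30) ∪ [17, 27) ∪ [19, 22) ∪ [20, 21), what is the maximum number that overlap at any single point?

4

At 20, 4 of the intervals are simultaneously active.
No point has more.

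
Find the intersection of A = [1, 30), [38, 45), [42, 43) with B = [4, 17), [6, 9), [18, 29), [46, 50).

Merge the first list: [1, 30), [38, 45).
Merge the second list: [4, 17), [18, 29), [46, 50).
[1, 30) ∩ B → [4, 17), [18, 29).
[38, 45) meets no B interval.

[4, 17) ∪ [18, 29)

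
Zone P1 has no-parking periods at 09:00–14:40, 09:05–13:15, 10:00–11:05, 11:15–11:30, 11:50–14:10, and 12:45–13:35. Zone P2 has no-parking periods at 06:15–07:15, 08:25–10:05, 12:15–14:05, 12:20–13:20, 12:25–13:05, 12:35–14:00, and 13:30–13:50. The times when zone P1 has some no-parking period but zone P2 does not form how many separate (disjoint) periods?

2

Merge the first list: 09:00–14:40.
Merge the second list: 06:15–07:15, 08:25–10:05, 12:15–14:05.
A \ B = 10:05–12:15, 14:05–14:40.
That is 2 disjoint pieces.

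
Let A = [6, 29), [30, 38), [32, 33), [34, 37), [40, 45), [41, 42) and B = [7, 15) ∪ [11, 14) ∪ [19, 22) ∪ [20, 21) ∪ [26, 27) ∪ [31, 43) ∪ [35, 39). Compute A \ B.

[6, 7) ∪ [15, 19) ∪ [22, 26) ∪ [27, 29) ∪ [30, 31) ∪ [43, 45)

Merge the first list: [6, 29), [30, 38), [40, 45).
Merge the second list: [7, 15), [19, 22), [26, 27), [31, 43).
[6, 29) \ B = [6, 7), [15, 19), [22, 26), [27, 29).
[30, 38) \ B = [30, 31).
[40, 45) \ B = [43, 45).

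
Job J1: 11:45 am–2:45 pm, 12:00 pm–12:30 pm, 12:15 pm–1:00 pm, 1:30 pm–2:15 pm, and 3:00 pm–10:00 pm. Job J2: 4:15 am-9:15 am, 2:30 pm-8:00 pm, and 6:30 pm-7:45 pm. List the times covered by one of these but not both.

4:15 am-9:15 am, 11:45 am-2:30 pm, 2:45 pm-3:00 pm, 8:00 pm-10:00 pm

Merge the first list: 11:45 am-2:45 pm, 3:00 pm-10:00 pm.
Merge the second list: 4:15 am-9:15 am, 2:30 pm-8:00 pm.
A \ B = 11:45 am-2:30 pm, 8:00 pm-10:00 pm.
B \ A = 4:15 am-9:15 am, 2:45 pm-3:00 pm.
Union of the two gives the symmetric difference.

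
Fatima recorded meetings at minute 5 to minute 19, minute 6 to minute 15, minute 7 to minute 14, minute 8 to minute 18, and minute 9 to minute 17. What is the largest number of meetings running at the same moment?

Sweep endpoints in order; track running count of active intervals.
Peak of 5 reached at minute 9.

5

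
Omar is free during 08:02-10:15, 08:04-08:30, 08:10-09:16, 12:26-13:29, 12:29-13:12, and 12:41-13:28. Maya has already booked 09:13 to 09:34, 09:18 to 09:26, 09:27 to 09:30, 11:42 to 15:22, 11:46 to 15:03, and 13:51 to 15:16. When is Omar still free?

08:02–09:13, 09:34–10:15

A, merged: 08:02–10:15, 12:26–13:29.
B, merged: 09:13–09:34, 11:42–15:22.
08:02–10:15 minus B → 08:02–09:13, 09:34–10:15.
12:26–13:29: fully covered by B → removed.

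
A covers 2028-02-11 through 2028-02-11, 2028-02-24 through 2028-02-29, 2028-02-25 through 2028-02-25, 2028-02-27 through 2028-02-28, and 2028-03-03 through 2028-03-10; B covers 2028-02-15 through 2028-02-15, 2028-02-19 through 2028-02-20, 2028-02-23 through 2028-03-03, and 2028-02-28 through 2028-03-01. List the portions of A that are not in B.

2028-02-11 through 2028-02-11, 2028-03-04 through 2028-03-10

Merge the first list: 2028-02-11 through 2028-02-11, 2028-02-24 through 2028-02-29, 2028-03-03 through 2028-03-10.
Merge the second list: 2028-02-15 through 2028-02-15, 2028-02-19 through 2028-02-20, 2028-02-23 through 2028-03-03.
2028-02-11 through 2028-02-11: nothing removed.
2028-02-24 through 2028-02-29: entirely removed.
2028-03-03 through 2028-03-10 \ B = 2028-03-04 through 2028-03-10.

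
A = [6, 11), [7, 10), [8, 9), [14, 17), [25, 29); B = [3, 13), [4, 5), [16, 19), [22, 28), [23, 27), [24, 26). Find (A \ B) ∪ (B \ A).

[3, 6) ∪ [11, 13) ∪ [14, 16) ∪ [17, 19) ∪ [22, 25) ∪ [28, 29)

Merge the first list: [6, 11), [14, 17), [25, 29).
Merge the second list: [3, 13), [16, 19), [22, 28).
A but not B: [14, 16), [28, 29).
B but not A: [3, 6), [11, 13), [17, 19), [22, 25).
Combining gives A △ B.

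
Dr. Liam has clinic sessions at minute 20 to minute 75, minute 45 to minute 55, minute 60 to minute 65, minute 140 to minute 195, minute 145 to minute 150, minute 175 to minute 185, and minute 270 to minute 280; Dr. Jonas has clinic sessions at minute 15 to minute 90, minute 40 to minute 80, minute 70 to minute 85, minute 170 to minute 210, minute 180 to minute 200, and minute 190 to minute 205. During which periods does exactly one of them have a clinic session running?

First set merges to minute 20 to minute 75, minute 140 to minute 195, minute 270 to minute 280.
Second set merges to minute 15 to minute 90, minute 170 to minute 210.
Only in the first: minute 140 to minute 170, minute 270 to minute 280.
Only in the second: minute 15 to minute 20, minute 75 to minute 90, minute 195 to minute 210.
Together these are the periods covered by exactly one.

minute 15 to minute 20, minute 75 to minute 90, minute 140 to minute 170, minute 195 to minute 210, minute 270 to minute 280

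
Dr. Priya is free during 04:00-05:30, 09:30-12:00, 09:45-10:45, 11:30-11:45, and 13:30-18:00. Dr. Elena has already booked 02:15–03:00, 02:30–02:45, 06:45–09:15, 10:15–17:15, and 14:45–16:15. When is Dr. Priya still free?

Merge the first list: 04:00-05:30, 09:30-12:00, 13:30-18:00.
Merge the second list: 02:15-03:00, 06:45-09:15, 10:15-17:15.
04:00-05:30: no B overlap → unchanged.
09:30-12:00 minus B → 09:30-10:15.
13:30-18:00 minus B → 17:15-18:00.

04:00-05:30, 09:30-10:15, 17:15-18:00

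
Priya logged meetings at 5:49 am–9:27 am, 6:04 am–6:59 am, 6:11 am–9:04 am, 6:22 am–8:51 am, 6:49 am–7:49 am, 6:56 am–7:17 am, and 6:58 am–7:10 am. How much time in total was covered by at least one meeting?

Merged: 5:49 am–9:27 am.
Length: 3 h 38 min.

3 h 38 min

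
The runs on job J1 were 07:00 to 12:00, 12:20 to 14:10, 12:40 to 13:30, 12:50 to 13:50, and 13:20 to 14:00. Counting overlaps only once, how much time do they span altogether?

Merged: 07:00-12:00, 12:20-14:10.
Lengths: 5 h + 1 h 50 min = 6 h 50 min.

6 h 50 min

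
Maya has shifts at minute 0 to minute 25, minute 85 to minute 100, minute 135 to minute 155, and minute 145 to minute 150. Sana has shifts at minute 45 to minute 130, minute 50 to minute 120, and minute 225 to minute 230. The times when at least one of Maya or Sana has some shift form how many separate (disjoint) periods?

Merge the first list: minute 0 to minute 25, minute 85 to minute 100, minute 135 to minute 155.
Merge the second list: minute 45 to minute 130, minute 225 to minute 230.
A ∪ B = minute 0 to minute 25, minute 45 to minute 130, minute 135 to minute 155, minute 225 to minute 230.
That is 4 disjoint pieces.

4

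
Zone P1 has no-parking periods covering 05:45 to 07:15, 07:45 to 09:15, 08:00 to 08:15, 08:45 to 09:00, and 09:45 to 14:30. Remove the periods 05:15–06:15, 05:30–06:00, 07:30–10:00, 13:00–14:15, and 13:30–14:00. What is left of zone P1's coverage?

Merge the first list: 05:45–07:15, 07:45–09:15, 09:45–14:30.
Merge the second list: 05:15–06:15, 07:30–10:00, 13:00–14:15.
05:45–07:15 with B removed leaves 06:15–07:15.
07:45–09:15 lies entirely inside B → drops out.
09:45–14:30 with B removed leaves 10:00–13:00, 14:15–14:30.

06:15–07:15, 10:00–13:00, 14:15–14:30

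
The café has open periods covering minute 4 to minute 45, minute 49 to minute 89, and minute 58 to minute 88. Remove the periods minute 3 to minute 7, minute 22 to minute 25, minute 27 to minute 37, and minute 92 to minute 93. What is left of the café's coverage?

Merge the first list: minute 4 to minute 45, minute 49 to minute 89.
minute 4 to minute 45 minus B → minute 7 to minute 22, minute 25 to minute 27, minute 37 to minute 45.
minute 49 to minute 89: no B overlap → unchanged.

minute 7 to minute 22, minute 25 to minute 27, minute 37 to minute 45, minute 49 to minute 89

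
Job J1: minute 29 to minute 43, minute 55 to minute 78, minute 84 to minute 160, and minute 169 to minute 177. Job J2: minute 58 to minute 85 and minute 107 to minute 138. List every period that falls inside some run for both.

minute 29 to minute 43 falls entirely outside B.
minute 55 to minute 78 overlaps B on minute 58 to minute 78.
minute 84 to minute 160 overlaps B on minute 84 to minute 85, minute 107 to minute 138.
minute 169 to minute 177 falls entirely outside B.

minute 58 to minute 78, minute 84 to minute 85, minute 107 to minute 138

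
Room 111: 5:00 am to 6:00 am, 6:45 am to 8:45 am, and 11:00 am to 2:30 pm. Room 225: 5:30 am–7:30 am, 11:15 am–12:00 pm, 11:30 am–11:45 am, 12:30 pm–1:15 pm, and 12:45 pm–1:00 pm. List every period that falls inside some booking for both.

5:30 am–6:00 am, 6:45 am–7:30 am, 11:15 am–12:00 pm, 12:30 pm–1:15 pm

Second set merges to 5:30 am–7:30 am, 11:15 am–12:00 pm, 12:30 pm–1:15 pm.
5:00 am–6:00 am meets the second set on 5:30 am–6:00 am.
6:45 am–8:45 am meets the second set on 6:45 am–7:30 am.
11:00 am–2:30 pm meets the second set on 11:15 am–12:00 pm, 12:30 pm–1:15 pm.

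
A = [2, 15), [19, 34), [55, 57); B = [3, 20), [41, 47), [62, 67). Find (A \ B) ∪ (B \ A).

A but not B: [2, 3), [20, 34), [55, 57).
B but not A: [15, 19), [41, 47), [62, 67).
Combining gives A △ B.

[2, 3) ∪ [15, 19) ∪ [20, 34) ∪ [41, 47) ∪ [55, 57) ∪ [62, 67)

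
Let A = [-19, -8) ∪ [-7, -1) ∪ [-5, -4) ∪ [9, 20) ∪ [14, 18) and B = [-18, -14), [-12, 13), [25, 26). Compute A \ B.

[-19, -18) ∪ [-14, -12) ∪ [13, 20)

Merge the first list: [-19, -8), [-7, -1), [9, 20).
[-19, -8) with B removed leaves [-19, -18), [-14, -12).
[-7, -1) lies entirely inside B → drops out.
[9, 20) with B removed leaves [13, 20).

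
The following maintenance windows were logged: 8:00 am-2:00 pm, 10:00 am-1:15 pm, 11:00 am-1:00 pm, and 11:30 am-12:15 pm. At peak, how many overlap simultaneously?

Walk the sorted start/end points keeping a running depth.
The depth first hits 4 at 11:30 am.

4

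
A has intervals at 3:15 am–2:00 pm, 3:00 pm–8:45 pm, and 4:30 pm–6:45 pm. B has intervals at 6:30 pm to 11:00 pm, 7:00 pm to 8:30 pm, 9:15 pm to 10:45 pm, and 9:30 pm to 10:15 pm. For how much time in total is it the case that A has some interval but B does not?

First set merges to 3:15 am–2:00 pm, 3:00 pm–8:45 pm.
Second set merges to 6:30 pm–11:00 pm.
A \ B = 3:15 am–2:00 pm, 3:00 pm–6:30 pm.
Total: 10 h 45 min + 3 h 30 min = 14 h 15 min.

14 h 15 min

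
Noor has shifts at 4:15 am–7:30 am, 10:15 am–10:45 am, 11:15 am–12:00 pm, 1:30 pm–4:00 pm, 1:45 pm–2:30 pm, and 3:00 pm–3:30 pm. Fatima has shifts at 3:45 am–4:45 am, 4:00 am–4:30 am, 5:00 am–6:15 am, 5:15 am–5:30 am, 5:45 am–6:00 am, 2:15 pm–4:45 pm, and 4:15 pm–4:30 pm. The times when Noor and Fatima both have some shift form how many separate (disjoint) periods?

Merge the first list: 4:15 am–7:30 am, 10:15 am–10:45 am, 11:15 am–12:00 pm, 1:30 pm–4:00 pm.
Merge the second list: 3:45 am–4:45 am, 5:00 am–6:15 am, 2:15 pm–4:45 pm.
A ∩ B = 4:15 am–4:45 am, 5:00 am–6:15 am, 2:15 pm–4:00 pm.
That is 3 disjoint pieces.

3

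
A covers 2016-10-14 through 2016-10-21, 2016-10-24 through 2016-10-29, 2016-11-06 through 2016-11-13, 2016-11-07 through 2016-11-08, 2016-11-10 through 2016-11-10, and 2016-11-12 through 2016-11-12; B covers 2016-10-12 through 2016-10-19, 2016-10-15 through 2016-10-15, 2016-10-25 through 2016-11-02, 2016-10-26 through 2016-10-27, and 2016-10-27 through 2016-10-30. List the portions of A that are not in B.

Merge the first list: 2016-10-14 through 2016-10-21, 2016-10-24 through 2016-10-29, 2016-11-06 through 2016-11-13.
Merge the second list: 2016-10-12 through 2016-10-19, 2016-10-25 through 2016-11-02.
2016-10-14 through 2016-10-21 with B removed leaves 2016-10-20 through 2016-10-21.
2016-10-24 through 2016-10-29 with B removed leaves 2016-10-24 through 2016-10-24.
2016-11-06 through 2016-11-13 is untouched.

2016-10-20 through 2016-10-21, 2016-10-24 through 2016-10-24, 2016-11-06 through 2016-11-13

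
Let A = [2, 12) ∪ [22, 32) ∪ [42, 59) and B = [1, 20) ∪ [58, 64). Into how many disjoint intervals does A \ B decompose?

2

A \ B = [22, 32), [42, 58).
That is 2 disjoint pieces.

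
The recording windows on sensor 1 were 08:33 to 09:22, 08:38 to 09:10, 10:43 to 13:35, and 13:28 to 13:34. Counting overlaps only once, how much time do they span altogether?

Merged: 08:33-09:22, 10:43-13:35.
Lengths: 49 min + 2 h 52 min = 3 h 41 min.

3 h 41 min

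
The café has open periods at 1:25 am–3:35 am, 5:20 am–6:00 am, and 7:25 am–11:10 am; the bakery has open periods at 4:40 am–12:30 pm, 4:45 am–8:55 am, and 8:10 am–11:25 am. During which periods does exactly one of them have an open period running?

B, merged: 4:40 am-12:30 pm.
Only in the first: 1:25 am-3:35 am.
Only in the second: 4:40 am-5:20 am, 6:00 am-7:25 am, 11:10 am-12:30 pm.
Together these are the periods covered by exactly one.

1:25 am-3:35 am, 4:40 am-5:20 am, 6:00 am-7:25 am, 11:10 am-12:30 pm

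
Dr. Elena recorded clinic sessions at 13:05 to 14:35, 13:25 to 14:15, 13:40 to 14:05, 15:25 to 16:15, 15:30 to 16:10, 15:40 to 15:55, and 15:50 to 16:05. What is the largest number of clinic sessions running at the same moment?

4

At 15:50, 4 of the intervals are simultaneously active.
No point has more.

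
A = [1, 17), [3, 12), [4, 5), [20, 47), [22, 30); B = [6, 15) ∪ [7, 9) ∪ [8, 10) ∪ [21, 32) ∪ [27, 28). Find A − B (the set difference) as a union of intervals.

[1, 6) ∪ [15, 17) ∪ [20, 21) ∪ [32, 47)

First set merges to [1, 17), [20, 47).
Second set merges to [6, 15), [21, 32).
[1, 17) with B removed leaves [1, 6), [15, 17).
[20, 47) with B removed leaves [20, 21), [32, 47).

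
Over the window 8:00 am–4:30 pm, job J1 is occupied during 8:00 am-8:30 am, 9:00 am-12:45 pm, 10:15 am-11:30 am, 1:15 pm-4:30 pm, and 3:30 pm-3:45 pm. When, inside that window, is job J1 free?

The merged coverage is 8:00 am-8:30 am, 9:00 am-12:45 pm, 1:15 pm-4:30 pm.
Complement within 8:00 am-4:30 pm: 8:30 am-9:00 am, 12:45 pm-1:15 pm.

8:30 am-9:00 am, 12:45 pm-1:15 pm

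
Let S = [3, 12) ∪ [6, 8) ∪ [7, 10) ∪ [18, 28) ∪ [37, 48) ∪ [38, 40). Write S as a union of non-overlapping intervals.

[6, 8) overlaps/touches [3, 12) → extend to [3, 12).
[7, 10) overlaps/touches [3, 12) → extend to [3, 12).
[18, 28) is disjoint → start new block.
[37, 48) is disjoint → start new block.
[38, 40) overlaps/touches [37, 48) → extend to [37, 48).

[3, 12) ∪ [18, 28) ∪ [37, 48)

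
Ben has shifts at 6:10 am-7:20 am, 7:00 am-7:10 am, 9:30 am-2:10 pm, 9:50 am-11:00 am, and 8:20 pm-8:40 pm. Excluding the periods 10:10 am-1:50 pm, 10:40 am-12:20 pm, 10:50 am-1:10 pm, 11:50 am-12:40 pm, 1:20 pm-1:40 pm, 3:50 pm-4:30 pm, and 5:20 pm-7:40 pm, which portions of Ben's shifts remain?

6:10 am–7:20 am, 9:30 am–10:10 am, 1:50 pm–2:10 pm, 8:20 pm–8:40 pm

A, merged: 6:10 am–7:20 am, 9:30 am–2:10 pm, 8:20 pm–8:40 pm.
B, merged: 10:10 am–1:50 pm, 3:50 pm–4:30 pm, 5:20 pm–7:40 pm.
6:10 am–7:20 am: nothing removed.
9:30 am–2:10 pm \ B = 9:30 am–10:10 am, 1:50 pm–2:10 pm.
8:20 pm–8:40 pm: nothing removed.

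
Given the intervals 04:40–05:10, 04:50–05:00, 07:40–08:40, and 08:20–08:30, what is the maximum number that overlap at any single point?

2

Walk the sorted start/end points keeping a running depth.
The depth first hits 2 at 04:50.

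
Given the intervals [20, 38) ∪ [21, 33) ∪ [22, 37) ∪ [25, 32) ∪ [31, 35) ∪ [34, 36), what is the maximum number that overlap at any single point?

5

Walk the sorted start/end points keeping a running depth.
The depth first hits 5 at 31.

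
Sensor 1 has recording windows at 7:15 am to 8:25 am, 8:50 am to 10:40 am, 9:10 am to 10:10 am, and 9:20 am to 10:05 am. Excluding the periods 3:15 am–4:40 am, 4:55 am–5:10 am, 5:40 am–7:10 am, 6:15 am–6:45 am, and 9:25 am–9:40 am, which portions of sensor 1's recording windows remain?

7:15 am-8:25 am, 8:50 am-9:25 am, 9:40 am-10:40 am

Merge the first list: 7:15 am-8:25 am, 8:50 am-10:40 am.
Merge the second list: 3:15 am-4:40 am, 4:55 am-5:10 am, 5:40 am-7:10 am, 9:25 am-9:40 am.
7:15 am-8:25 am: no B overlap → unchanged.
8:50 am-10:40 am minus B → 8:50 am-9:25 am, 9:40 am-10:40 am.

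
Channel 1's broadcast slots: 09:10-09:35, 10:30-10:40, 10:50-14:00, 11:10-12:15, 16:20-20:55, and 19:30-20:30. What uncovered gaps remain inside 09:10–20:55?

09:35–10:30, 10:40–10:50, 14:00–16:20

The merged coverage is 09:10–09:35, 10:30–10:40, 10:50–14:00, 16:20–20:55.
Gaps within 09:10–20:55: 09:35–10:30, 10:40–10:50, 14:00–16:20.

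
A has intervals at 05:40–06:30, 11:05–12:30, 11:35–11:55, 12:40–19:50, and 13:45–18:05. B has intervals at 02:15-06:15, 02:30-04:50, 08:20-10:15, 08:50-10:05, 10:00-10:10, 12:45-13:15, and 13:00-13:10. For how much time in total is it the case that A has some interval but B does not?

A, merged: 05:40-06:30, 11:05-12:30, 12:40-19:50.
B, merged: 02:15-06:15, 08:20-10:15, 12:45-13:15.
A \ B = 06:15-06:30, 11:05-12:30, 12:40-12:45, 13:15-19:50.
Total: 15 min + 1 h 25 min + 5 min + 6 h 35 min = 8 h 20 min.

8 h 20 min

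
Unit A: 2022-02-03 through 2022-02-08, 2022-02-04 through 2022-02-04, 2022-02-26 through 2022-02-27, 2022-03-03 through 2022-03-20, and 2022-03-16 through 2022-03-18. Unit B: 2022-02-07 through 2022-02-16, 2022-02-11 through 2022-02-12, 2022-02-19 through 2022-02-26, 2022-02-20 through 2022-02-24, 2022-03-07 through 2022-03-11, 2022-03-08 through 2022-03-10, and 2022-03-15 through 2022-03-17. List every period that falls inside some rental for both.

2022-02-07 through 2022-02-08, 2022-02-26 through 2022-02-26, 2022-03-07 through 2022-03-11, 2022-03-15 through 2022-03-17

First set merges to 2022-02-03 through 2022-02-08, 2022-02-26 through 2022-02-27, 2022-03-03 through 2022-03-20.
Second set merges to 2022-02-07 through 2022-02-16, 2022-02-19 through 2022-02-26, 2022-03-07 through 2022-03-11, 2022-03-15 through 2022-03-17.
2022-02-03 through 2022-02-08 overlaps B on 2022-02-07 through 2022-02-08.
2022-02-26 through 2022-02-27 overlaps B on 2022-02-26 through 2022-02-26.
2022-03-03 through 2022-03-20 overlaps B on 2022-03-07 through 2022-03-11, 2022-03-15 through 2022-03-17.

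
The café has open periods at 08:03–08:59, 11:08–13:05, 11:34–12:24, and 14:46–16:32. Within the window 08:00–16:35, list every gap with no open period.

After merging, the occupied span is 08:03–08:59, 11:08–13:05, 14:46–16:32.
Gaps within 08:00–16:35: 08:00–08:03, 08:59–11:08, 13:05–14:46, 16:32–16:35.

08:00–08:03, 08:59–11:08, 13:05–14:46, 16:32–16:35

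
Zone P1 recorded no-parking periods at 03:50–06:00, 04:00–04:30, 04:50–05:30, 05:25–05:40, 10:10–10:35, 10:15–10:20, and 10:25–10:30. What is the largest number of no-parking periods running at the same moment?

Sweep endpoints in order; track running count of active intervals.
Peak of 3 reached at 05:25.

3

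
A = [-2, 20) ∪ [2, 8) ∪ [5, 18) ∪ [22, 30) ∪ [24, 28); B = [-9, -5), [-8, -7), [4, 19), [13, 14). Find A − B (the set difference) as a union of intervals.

First set merges to [-2, 20), [22, 30).
Second set merges to [-9, -5), [4, 19).
[-2, 20) \ B = [-2, 4), [19, 20).
[22, 30): nothing removed.

[-2, 4) ∪ [19, 20) ∪ [22, 30)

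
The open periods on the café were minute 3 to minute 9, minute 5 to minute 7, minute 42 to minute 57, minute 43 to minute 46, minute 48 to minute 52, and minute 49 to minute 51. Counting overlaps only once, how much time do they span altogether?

21 minutes

Merged: minute 3 to minute 9, minute 42 to minute 57.
Lengths: 6 minutes + 15 minutes = 21 minutes.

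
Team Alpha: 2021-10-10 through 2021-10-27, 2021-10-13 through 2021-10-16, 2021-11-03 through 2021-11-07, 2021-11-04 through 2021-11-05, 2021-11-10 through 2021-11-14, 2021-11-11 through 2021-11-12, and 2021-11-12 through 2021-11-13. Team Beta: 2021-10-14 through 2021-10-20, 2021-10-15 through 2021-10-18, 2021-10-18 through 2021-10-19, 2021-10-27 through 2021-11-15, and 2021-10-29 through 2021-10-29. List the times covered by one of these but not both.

First set merges to 2021-10-10 through 2021-10-27, 2021-11-03 through 2021-11-07, 2021-11-10 through 2021-11-14.
Second set merges to 2021-10-14 through 2021-10-20, 2021-10-27 through 2021-11-15.
A \ B = 2021-10-10 through 2021-10-13, 2021-10-21 through 2021-10-26.
B \ A = 2021-10-28 through 2021-11-02, 2021-11-08 through 2021-11-09, 2021-11-15 through 2021-11-15.
Union of the two gives the symmetric difference.

2021-10-10 through 2021-10-13, 2021-10-21 through 2021-10-26, 2021-10-28 through 2021-11-02, 2021-11-08 through 2021-11-09, 2021-11-15 through 2021-11-15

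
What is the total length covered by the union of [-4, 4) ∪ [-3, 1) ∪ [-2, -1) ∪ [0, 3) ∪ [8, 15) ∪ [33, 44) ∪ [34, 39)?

26

Merged: [-4, 4), [8, 15), [33, 44).
Lengths: 8 + 7 + 11 = 26.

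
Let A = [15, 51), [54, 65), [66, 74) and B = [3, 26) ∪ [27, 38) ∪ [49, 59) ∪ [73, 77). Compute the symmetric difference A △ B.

[3, 15) ∪ [26, 27) ∪ [38, 49) ∪ [51, 54) ∪ [59, 65) ∪ [66, 73) ∪ [74, 77)

A but not B: [26, 27), [38, 49), [59, 65), [66, 73).
B but not A: [3, 15), [51, 54), [74, 77).
Combining gives A △ B.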